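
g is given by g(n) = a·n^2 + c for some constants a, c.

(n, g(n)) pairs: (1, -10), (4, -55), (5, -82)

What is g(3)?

From g(1) = -10 and g(4) = -55: 1a + c = -10 and 16a + c = -55.
Subtracting: 15a = -45, so a = -3; then c = -10 − (-3)·1 = -7.
So g(n) = -3n² − 7, and g(3) = -34.

-34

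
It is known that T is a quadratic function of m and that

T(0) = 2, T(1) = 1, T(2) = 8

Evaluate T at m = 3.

23

Write T(m) = am² + bm + c; the 3 given values yield a linear system in the 3 coefficients.
Solving, T(m) = 4m² - 5m + 2.
Then T(3) = 23.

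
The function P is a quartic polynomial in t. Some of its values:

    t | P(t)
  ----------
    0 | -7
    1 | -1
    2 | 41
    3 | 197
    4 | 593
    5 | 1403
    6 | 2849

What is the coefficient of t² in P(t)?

1

First differences: 6, 42, 156, 396, 810, 1446. Second differences: 36, 114, 240, 414, 636. Third differences: 78, 126, 174, 222. Fourth differences: 48, 48, 48.
Level-4 differences are constant, so P has degree 4.
Fitting a degree-4 polynomial gives P(t) = 2t^4 + t³ + t² + 2t - 7.
The coefficient of t² is 1.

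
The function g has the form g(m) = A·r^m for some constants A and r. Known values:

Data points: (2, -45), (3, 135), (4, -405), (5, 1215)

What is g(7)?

Consecutive ratio: 135/(-45) = -3, and -405/135 = -3, so r = -3.
Then A·(-3)^2 = -45 gives A = -5, and g(m) = -5·(-3)^m.
g(7) = -5·(-3)^7 = 10935.

10935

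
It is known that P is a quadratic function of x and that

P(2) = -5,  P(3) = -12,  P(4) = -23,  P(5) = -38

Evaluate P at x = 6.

-57

Write P(x) = ax² + bx + c; the 4 given values yield a linear system in the 3 coefficients.
Solving, P(x) = -2x² + 3x - 3.
Then P(6) = -57.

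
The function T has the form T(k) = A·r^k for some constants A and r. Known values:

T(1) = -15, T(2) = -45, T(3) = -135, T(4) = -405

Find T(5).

-1215

Consecutive ratio: -45/(-15) = 3, and -135/(-45) = 3, so r = 3.
Then A·3^1 = -15 gives A = -5, and T(k) = -5·3^k.
T(5) = -5·3^5 = -1215.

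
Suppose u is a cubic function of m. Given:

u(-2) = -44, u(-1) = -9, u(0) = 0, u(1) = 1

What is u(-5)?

Write u(m) = am³ + bm² + cm + d; the 4 given values yield a linear system in the 4 coefficients.
Solving, u(m) = 3m³ - 4m² + 2m.
Then u(-5) = -485.

-485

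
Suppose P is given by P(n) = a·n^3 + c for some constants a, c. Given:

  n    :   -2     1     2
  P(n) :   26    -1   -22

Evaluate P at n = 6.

-646

From P(-2) = 26 and P(1) = -1: -8a + c = 26 and 1a + c = -1.
Subtracting: 9a = -27, so a = -3; then c = 26 − (-3)·(-8) = 2.
So P(n) = -3n³ + 2, and P(6) = -646.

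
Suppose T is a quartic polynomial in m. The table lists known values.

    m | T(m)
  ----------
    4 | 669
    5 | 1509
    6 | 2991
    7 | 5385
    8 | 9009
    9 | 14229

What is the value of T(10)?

First differences: 840, 1482, 2394, 3624, 5220. Second differences: 642, 912, 1230, 1596. Third differences: 270, 318, 366. Fourth differences: 48, 48.
Level-4 differences are constant, so T has degree 4.
Fitting a degree-4 polynomial gives T(m) = 2m^4 + m³ + 4m² + 5m + 9.
Then T(10) = 21459.

21459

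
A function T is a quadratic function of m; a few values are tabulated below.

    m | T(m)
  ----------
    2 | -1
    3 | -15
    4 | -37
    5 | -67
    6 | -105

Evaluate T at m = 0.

First differences: -14, -22, -30, -38. Second differences: -8, -8, -8.
Level-2 differences are constant, so T has degree 2.
Fitting a degree-2 polynomial gives T(m) = -4m² + 6m + 3.
Then T(0) = 3.

3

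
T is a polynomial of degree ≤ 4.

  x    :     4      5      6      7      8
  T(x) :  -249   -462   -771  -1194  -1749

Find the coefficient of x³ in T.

First differences: -213, -309, -423, -555. Second differences: -96, -114, -132. Third differences: -18, -18.
Level-3 differences are constant, so T has degree 3.
Fitting a degree-3 polynomial gives T(x) = -3x³ - 3x² - 3x + 3.
The coefficient of x³ is -3.

-3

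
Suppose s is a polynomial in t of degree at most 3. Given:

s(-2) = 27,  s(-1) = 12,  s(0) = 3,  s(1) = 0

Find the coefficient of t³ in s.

0

First differences: -15, -9, -3. Second differences: 6, 6.
Level-2 differences are constant, so s has degree 2.
Fitting a degree-2 polynomial gives s(t) = 3t² - 6t + 3.
The coefficient of t³ is 0.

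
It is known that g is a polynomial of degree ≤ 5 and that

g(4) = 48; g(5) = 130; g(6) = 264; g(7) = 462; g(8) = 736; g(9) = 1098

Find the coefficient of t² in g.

-4

Write g(t) = at^5 + bt^4 + ct³ + dt² + et + p; the 6 given values yield a linear system in the 6 coefficients.
Solving, the top 2 coefficients vanish, and g(t) = 2t³ - 4t² - 4t.
The coefficient of t² is -4.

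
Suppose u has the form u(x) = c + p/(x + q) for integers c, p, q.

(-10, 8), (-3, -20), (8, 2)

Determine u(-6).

(u(x) − c)(x + q) = p for each data point; the three points give a linear system in c and q, then p follows.
Solving: c = 4, q = 4, p = -24, so u(x) = 4 − 24/(x + 4).
Then u(-6) = 4 − 24/(-2) = 16.

16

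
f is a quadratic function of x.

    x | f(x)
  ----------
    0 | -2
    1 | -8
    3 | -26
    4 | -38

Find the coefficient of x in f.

-5

Write f(x) = ax² + bx + c; the 4 given values yield a linear system in the 3 coefficients.
Solving, f(x) = -x² - 5x - 2.
The coefficient of x is -5.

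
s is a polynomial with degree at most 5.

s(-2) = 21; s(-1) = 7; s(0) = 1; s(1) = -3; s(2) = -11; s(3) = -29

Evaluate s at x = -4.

97

Write s(x) = ax^5 + bx^4 + cx³ + dx² + ex + p; the 6 given values yield a linear system in the 6 coefficients.
Solving, the top 2 coefficients vanish, and s(x) = -x³ + x² - 4x + 1.
Then s(-4) = 97.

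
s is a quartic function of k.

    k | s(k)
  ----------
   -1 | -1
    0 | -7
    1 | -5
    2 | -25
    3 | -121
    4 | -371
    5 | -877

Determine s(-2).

19

First differences: -6, 2, -20, -96, -250, -506. Second differences: 8, -22, -76, -154, -256. Third differences: -30, -54, -78, -102. Fourth differences: -24, -24, -24.
Level-4 differences are constant, so s has degree 4.
Fitting a degree-4 polynomial gives s(k) = -k^4 - 3k³ + 5k² + k - 7.
Then s(-2) = 19.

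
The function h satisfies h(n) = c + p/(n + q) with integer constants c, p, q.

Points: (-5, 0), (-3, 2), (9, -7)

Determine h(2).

-28

(h(n) − c)(n + q) = p for each data point; the three points give a linear system in c and q, then p follows.
Solving: c = -4, q = -1, p = -24, so h(n) = -4 − 24/(n − 1).
Then h(2) = -4 − 24/1 = -28.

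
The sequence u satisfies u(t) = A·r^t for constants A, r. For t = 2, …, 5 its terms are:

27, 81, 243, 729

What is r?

Consecutive ratio: 81/27 = 3, and 243/81 = 3, so r = 3.
Then A·3^2 = 27 gives A = 3, and u(t) = 3·3^t.

3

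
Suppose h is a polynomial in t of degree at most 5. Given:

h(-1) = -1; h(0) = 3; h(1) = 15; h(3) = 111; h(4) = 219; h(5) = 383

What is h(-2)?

Write h(t) = at^5 + bt^4 + ct³ + dt² + et + p; the 6 given values yield a linear system in the 6 coefficients.
Solving, the top 2 coefficients vanish, and h(t) = 2t³ + 4t² + 6t + 3.
Then h(-2) = -9.

-9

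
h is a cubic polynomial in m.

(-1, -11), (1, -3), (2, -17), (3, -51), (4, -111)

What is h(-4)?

-23

Write h(m) = am³ + bm² + cm + d; the 5 given values yield a linear system in the 4 coefficients.
Solving, h(m) = -m³ - 4m² + 5m - 3.
Then h(-4) = -23.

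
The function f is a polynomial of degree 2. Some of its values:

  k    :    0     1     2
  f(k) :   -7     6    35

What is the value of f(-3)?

50

Write f(k) = ak² + bk + c; the 3 given values yield a linear system in the 3 coefficients.
Solving, f(k) = 8k² + 5k - 7.
Then f(-3) = 50.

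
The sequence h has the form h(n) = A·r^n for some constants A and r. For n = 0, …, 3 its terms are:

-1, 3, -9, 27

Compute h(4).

-81

Consecutive ratio: 3/(-1) = -3, and -9/3 = -3, so r = -3.
Then A·(-3)^0 = -1 gives A = -1, and h(n) = -1·(-3)^n.
h(4) = -1·(-3)^4 = -81.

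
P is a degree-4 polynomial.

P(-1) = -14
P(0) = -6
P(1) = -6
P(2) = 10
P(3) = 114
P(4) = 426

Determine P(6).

2394

First differences: 8, 0, 16, 104, 312. Second differences: -8, 16, 88, 208. Third differences: 24, 72, 120. Fourth differences: 48, 48.
Level-4 differences are constant, so P has degree 4.
Fitting a degree-4 polynomial gives P(t) = 2t^4 - 6t² + 4t - 6.
Then P(6) = 2394.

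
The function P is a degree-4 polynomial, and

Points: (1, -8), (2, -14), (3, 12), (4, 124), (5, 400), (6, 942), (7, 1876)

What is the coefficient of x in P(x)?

-5

First differences: -6, 26, 112, 276, 542, 934. Second differences: 32, 86, 164, 266, 392. Third differences: 54, 78, 102, 126. Fourth differences: 24, 24, 24.
Level-4 differences are constant, so P has degree 4.
Fitting a degree-4 polynomial gives P(x) = x^4 - x³ - 3x² - 5x.
The coefficient of x is -5.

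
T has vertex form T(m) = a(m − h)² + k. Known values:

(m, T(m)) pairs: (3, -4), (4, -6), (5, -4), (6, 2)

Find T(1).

12

First differences -2, 2, 6; second difference 4 = 2a, so a = 2.
Expanding, the m-coefficient is −2ah = -4h; matching it to the data gives h = 4, and then k = -6.
So T(m) = 2(m − 4)² − 6.
T(1) = 2·(-3)² − 6 = 12.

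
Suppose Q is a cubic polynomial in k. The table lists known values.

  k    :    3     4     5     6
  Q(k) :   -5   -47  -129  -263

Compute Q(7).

Write Q(k) = ak³ + bk² + ck + d; the 4 given values yield a linear system in the 4 coefficients.
Solving, Q(k) = -2k³ + 4k² + 4k + 1.
Then Q(7) = -461.

-461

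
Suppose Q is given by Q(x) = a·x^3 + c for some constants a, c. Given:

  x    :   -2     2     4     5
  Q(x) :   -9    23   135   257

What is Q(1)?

9

From Q(-2) = -9 and Q(2) = 23: -8a + c = -9 and 8a + c = 23.
Subtracting: 16a = 32, so a = 2; then c = -9 − 2·(-8) = 7.
So Q(x) = 2x³ + 7, and Q(1) = 9.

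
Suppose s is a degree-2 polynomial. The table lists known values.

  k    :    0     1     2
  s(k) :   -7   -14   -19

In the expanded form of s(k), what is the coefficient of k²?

1

Write s(k) = ak² + bk + c; the 3 given values yield a linear system in the 3 coefficients.
Solving, s(k) = k² - 8k - 7.
The coefficient of k² is 1.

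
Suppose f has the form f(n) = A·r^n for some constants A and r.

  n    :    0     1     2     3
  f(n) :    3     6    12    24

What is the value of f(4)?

48

Consecutive ratio: 6/3 = 2, and 12/6 = 2, so r = 2.
Then A·2^0 = 3 gives A = 3, and f(n) = 3·2^n.
f(4) = 3·2^4 = 48.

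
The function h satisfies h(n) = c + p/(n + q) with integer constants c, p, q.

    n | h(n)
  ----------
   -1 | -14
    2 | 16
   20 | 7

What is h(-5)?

(h(n) − c)(n + q) = p for each data point; the three points give a linear system in c and q, then p follows.
Solving: c = 6, q = 0, p = 20, so h(n) = 6 + 20/(n + 0).
Then h(-5) = 6 + 20/(-5) = 2.

2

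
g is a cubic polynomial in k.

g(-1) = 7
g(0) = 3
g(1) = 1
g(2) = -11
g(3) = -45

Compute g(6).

-399

First differences: -4, -2, -12, -34. Second differences: 2, -10, -22. Third differences: -12, -12.
Level-3 differences are constant, so g has degree 3.
Fitting a degree-3 polynomial gives g(k) = -2k³ + k² - k + 3.
Then g(6) = -399.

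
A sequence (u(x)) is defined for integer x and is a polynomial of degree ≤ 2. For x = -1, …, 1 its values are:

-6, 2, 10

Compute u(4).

First differences: 8, 8.
Level-1 differences are constant, so u has degree 1.
Fitting a degree-1 polynomial gives u(x) = 8x + 2.
Then u(4) = 34.

34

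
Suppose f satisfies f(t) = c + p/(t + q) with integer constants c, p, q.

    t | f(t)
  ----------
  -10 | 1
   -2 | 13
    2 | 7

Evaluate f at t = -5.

(f(t) − c)(t + q) = p for each data point; the three points give a linear system in c and q, then p follows.
Solving: c = 4, q = 4, p = 18, so f(t) = 4 + 18/(t + 4).
Then f(-5) = 4 + 18/(-1) = -14.

-14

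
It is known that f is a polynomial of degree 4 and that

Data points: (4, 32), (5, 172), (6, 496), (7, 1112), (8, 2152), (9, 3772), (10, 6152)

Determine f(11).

Write f(n) = an^4 + bn³ + cn² + dn + e; the 7 given values yield a linear system in the 5 coefficients.
Solving, f(n) = n^4 - 4n³ + n² + 6n - 8.
Then f(11) = 9496.

9496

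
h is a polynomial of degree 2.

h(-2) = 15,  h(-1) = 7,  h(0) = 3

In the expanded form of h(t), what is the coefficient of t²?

2

Write h(t) = at² + bt + c; the 3 given values yield a linear system in the 3 coefficients.
Solving, h(t) = 2t² - 2t + 3.
The coefficient of t² is 2.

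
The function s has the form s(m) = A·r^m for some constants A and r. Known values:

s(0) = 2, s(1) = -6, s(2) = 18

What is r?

-3

Consecutive ratio: -6/2 = -3, and 18/(-6) = -3, so r = -3.
Then A·(-3)^0 = 2 gives A = 2, and s(m) = 2·(-3)^m.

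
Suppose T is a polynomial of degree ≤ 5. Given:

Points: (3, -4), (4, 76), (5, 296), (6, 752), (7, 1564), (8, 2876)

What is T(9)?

4856

First differences: 80, 220, 456, 812, 1312. Second differences: 140, 236, 356, 500. Third differences: 96, 120, 144. Fourth differences: 24, 24.
Level-4 differences are constant, so T has degree 4.
Fitting a degree-4 polynomial gives T(t) = t^4 - 2t³ - 3t² - 4.
Then T(9) = 4856.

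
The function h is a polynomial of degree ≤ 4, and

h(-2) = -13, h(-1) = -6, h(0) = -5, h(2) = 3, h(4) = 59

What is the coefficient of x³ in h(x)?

1

Write h(x) = ax^4 + bx³ + cx² + dx + e; the 5 given values yield a linear system in the 5 coefficients.
Solving, the leading coefficient vanishes, and h(x) = x³ - 5.
The coefficient of x³ is 1.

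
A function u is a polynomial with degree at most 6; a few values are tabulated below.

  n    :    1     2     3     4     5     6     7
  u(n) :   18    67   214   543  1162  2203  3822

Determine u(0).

Write u(n) = an^6 + bn^5 + cn^4 + dn³ + en² + pn + q; the 7 given values yield a linear system in the 7 coefficients.
Solving, the top 2 coefficients vanish, and u(n) = n^4 + 4n³ + 6n + 7.
Then u(0) = 7.

7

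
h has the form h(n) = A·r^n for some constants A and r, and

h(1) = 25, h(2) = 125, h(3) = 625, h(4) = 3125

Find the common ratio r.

Consecutive ratio: 125/25 = 5, and 625/125 = 5, so r = 5.
Then A·5^1 = 25 gives A = 5, and h(n) = 5·5^n.

5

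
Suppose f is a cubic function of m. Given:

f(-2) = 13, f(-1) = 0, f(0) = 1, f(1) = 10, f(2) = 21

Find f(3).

28

First differences: -13, 1, 9, 11. Second differences: 14, 8, 2. Third differences: -6, -6.
Level-3 differences are constant, so f has degree 3.
Fitting a degree-3 polynomial gives f(m) = -m³ + 4m² + 6m + 1.
Then f(3) = 28.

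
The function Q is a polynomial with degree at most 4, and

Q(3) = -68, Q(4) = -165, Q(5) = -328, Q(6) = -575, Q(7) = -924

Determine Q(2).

-19

Write Q(k) = ak^4 + bk³ + ck² + dk + e; the 5 given values yield a linear system in the 5 coefficients.
Solving, the leading coefficient vanishes, and Q(k) = -3k³ + 3k² - 7k + 7.
Then Q(2) = -19.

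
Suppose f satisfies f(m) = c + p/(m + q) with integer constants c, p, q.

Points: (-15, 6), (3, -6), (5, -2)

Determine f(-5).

10

(f(m) − c)(m + q) = p for each data point; the three points give a linear system in c and q, then p follows.
Solving: c = 4, q = 0, p = -30, so f(m) = 4 − 30/(m + 0).
Then f(-5) = 4 − 30/(-5) = 10.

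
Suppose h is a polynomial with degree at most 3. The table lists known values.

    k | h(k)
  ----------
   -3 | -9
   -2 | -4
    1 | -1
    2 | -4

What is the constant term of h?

0

Write h(k) = ak³ + bk² + ck + d; the 4 given values yield a linear system in the 4 coefficients.
Solving, the leading coefficient vanishes, and h(k) = -k².
The constant term is h(0) = 0.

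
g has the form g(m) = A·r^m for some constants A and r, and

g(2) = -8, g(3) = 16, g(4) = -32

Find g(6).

-128

Consecutive ratio: 16/(-8) = -2, and -32/16 = -2, so r = -2.
Then A·(-2)^2 = -8 gives A = -2, and g(m) = -2·(-2)^m.
g(6) = -2·(-2)^6 = -128.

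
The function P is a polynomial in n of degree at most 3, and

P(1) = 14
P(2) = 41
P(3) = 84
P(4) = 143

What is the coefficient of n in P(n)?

3

First differences: 27, 43, 59. Second differences: 16, 16.
Level-2 differences are constant, so P has degree 2.
Fitting a degree-2 polynomial gives P(n) = 8n² + 3n + 3.
The coefficient of n is 3.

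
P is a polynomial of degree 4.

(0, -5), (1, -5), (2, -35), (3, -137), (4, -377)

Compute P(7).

Write P(x) = ax^4 + bx³ + cx² + dx + e; the 5 given values yield a linear system in the 5 coefficients.
Solving, P(x) = -x^4 - x³ - 5x² + 7x - 5.
Then P(7) = -2945.

-2945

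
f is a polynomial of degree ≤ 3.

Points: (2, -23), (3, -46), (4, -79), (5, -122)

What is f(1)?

-10

Write f(t) = at³ + bt² + ct + d; the 4 given values yield a linear system in the 4 coefficients.
Solving, the leading coefficient vanishes, and f(t) = -5t² + 2t - 7.
Then f(1) = -10.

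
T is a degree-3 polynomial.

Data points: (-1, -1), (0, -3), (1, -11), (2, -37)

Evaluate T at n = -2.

Write T(n) = an³ + bn² + cn + d; the 4 given values yield a linear system in the 4 coefficients.
Solving, T(n) = -2n³ - 3n² - 3n - 3.
Then T(-2) = 7.

7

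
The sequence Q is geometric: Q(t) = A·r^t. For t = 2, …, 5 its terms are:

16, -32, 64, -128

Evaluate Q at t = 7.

Consecutive ratio: -32/16 = -2, and 64/(-32) = -2, so r = -2.
Then A·(-2)^2 = 16 gives A = 4, and Q(t) = 4·(-2)^t.
Q(7) = 4·(-2)^7 = -512.

-512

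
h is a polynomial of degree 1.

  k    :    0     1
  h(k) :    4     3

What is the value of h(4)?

Write h(k) = ak + b; the 2 given values yield a linear system in the 2 coefficients.
Solving, h(k) = -k + 4.
Then h(4) = 0.

0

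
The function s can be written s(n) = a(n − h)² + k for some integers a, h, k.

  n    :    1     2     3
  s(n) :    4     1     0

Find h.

First differences -3, -1; second difference 2 = 2a, so a = 1.
Expanding, the n-coefficient is −2ah = -2h; matching it to the data gives h = 3, and then k = 0.
So s(n) = 1(n − 3)² + 0.
Hence h = 3.

3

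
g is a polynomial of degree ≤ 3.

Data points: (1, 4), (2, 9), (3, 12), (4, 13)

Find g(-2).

-23

Write g(x) = ax³ + bx² + cx + d; the 4 given values yield a linear system in the 4 coefficients.
Solving, the leading coefficient vanishes, and g(x) = -x² + 8x - 3.
Then g(-2) = -23.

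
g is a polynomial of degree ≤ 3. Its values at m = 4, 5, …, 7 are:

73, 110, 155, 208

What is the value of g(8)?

269

Write g(m) = am³ + bm² + cm + d; the 4 given values yield a linear system in the 4 coefficients.
Solving, the leading coefficient vanishes, and g(m) = 4m² + m + 5.
Then g(8) = 269.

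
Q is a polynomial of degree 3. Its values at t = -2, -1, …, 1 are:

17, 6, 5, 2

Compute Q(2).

Write Q(t) = at³ + bt² + ct + d; the 4 given values yield a linear system in the 4 coefficients.
Solving, Q(t) = -2t³ - t² + 5.
Then Q(2) = -15.

-15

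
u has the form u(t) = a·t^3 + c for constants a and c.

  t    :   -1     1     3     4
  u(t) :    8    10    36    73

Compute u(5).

From u(-1) = 8 and u(1) = 10: -1a + c = 8 and 1a + c = 10.
Subtracting: 2a = 2, so a = 1; then c = 8 − 1·(-1) = 9.
So u(t) = 1t³ + 9, and u(5) = 134.

134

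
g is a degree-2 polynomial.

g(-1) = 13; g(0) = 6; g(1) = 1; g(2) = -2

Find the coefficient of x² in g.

First differences: -7, -5, -3. Second differences: 2, 2.
Level-2 differences are constant, so g has degree 2.
Fitting a degree-2 polynomial gives g(x) = x² - 6x + 6.
The coefficient of x² is 1.

1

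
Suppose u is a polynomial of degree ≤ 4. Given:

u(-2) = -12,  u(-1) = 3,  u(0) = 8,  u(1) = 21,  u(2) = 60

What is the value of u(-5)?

-297

First differences: 15, 5, 13, 39. Second differences: -10, 8, 26. Third differences: 18, 18.
Level-3 differences are constant, so u has degree 3.
Fitting a degree-3 polynomial gives u(t) = 3t³ + 4t² + 6t + 8.
Then u(-5) = -297.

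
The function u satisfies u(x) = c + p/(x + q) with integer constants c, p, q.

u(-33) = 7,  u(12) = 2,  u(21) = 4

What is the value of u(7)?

-3

(u(x) − c)(x + q) = p for each data point; the three points give a linear system in c and q, then p follows.
Solving: c = 6, q = -3, p = -36, so u(x) = 6 − 36/(x − 3).
Then u(7) = 6 − 36/4 = -3.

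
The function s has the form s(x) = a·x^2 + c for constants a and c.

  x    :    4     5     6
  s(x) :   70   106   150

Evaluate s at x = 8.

262

From s(4) = 70 and s(5) = 106: 16a + c = 70 and 25a + c = 106.
Subtracting: 9a = 36, so a = 4; then c = 70 − 4·16 = 6.
So s(x) = 4x² + 6, and s(8) = 262.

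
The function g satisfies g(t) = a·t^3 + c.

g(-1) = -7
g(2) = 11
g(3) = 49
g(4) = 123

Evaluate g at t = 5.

245

From g(-1) = -7 and g(2) = 11: -1a + c = -7 and 8a + c = 11.
Subtracting: 9a = 18, so a = 2; then c = -7 − 2·(-1) = -5.
So g(t) = 2t³ − 5, and g(5) = 245.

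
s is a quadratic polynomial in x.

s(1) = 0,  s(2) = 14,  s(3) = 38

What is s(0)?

-4

Write s(x) = ax² + bx + c; the 3 given values yield a linear system in the 3 coefficients.
Solving, s(x) = 5x² - x - 4.
The constant term is s(0) = -4.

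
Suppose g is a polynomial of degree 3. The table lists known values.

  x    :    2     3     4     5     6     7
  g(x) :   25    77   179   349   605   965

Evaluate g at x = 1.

Write g(x) = ax³ + bx² + cx + d; the 6 given values yield a linear system in the 4 coefficients.
Solving, g(x) = 3x³ - 2x² + 5x - 1.
Then g(1) = 5.

5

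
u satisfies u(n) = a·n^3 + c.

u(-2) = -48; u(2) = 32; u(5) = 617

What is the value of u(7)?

1707

From u(-2) = -48 and u(2) = 32: -8a + c = -48 and 8a + c = 32.
Subtracting: 16a = 80, so a = 5; then c = -48 − 5·(-8) = -8.
So u(n) = 5n³ − 8, and u(7) = 1707.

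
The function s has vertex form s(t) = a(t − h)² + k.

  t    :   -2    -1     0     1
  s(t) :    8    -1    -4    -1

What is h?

0

First differences -9, -3, 3; second difference 6 = 2a, so a = 3.
Expanding, the t-coefficient is −2ah = -6h; matching it to the data gives h = 0, and then k = -4.
So s(t) = 3(t + 0)² − 4.
Hence h = 0.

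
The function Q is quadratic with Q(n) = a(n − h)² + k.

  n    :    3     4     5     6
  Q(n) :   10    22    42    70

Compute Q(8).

150

First differences 12, 20, 28; second difference 8 = 2a, so a = 4.
Expanding, the n-coefficient is −2ah = -8h; matching it to the data gives h = 2, and then k = 6.
So Q(n) = 4(n − 2)² + 6.
Q(8) = 4·6² + 6 = 150.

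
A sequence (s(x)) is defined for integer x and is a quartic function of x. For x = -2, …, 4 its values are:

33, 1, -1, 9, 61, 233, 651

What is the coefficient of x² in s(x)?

4

Write s(x) = ax^4 + bx³ + cx² + dx + e; the 7 given values yield a linear system in the 5 coefficients.
Solving, s(x) = 2x^4 + x³ + 4x² + 3x - 1.
The coefficient of x² is 4.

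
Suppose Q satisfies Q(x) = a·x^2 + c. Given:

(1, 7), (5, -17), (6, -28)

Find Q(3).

From Q(1) = 7 and Q(5) = -17: 1a + c = 7 and 25a + c = -17.
Subtracting: 24a = -24, so a = -1; then c = 7 − (-1)·1 = 8.
So Q(x) = -1x² + 8, and Q(3) = -1.

-1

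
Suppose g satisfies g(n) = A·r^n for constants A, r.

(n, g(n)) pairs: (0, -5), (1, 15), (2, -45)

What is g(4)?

Consecutive ratio: 15/(-5) = -3, and -45/15 = -3, so r = -3.
Then A·(-3)^0 = -5 gives A = -5, and g(n) = -5·(-3)^n.
g(4) = -5·(-3)^4 = -405.

-405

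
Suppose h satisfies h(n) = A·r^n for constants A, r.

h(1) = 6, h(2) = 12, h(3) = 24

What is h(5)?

Consecutive ratio: 12/6 = 2, and 24/12 = 2, so r = 2.
Then A·2^1 = 6 gives A = 3, and h(n) = 3·2^n.
h(5) = 3·2^5 = 96.

96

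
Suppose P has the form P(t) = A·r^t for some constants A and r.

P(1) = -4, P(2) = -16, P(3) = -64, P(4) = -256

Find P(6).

-4096

Consecutive ratio: -16/(-4) = 4, and -64/(-16) = 4, so r = 4.
Then A·4^1 = -4 gives A = -1, and P(t) = -1·4^t.
P(6) = -1·4^6 = -4096.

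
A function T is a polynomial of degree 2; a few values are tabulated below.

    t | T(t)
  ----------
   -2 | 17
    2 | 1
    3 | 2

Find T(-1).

Write T(t) = at² + bt + c; the 3 given values yield a linear system in the 3 coefficients.
Solving, T(t) = t² - 4t + 5.
Then T(-1) = 10.

10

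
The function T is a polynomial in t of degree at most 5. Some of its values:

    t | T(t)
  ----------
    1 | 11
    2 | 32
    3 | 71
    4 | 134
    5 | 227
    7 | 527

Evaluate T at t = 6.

356

Write T(t) = at^5 + bt^4 + ct³ + dt² + et + p; the 6 given values yield a linear system in the 6 coefficients.
Solving, the top 2 coefficients vanish, and T(t) = t³ + 3t² + 5t + 2.
Then T(6) = 356.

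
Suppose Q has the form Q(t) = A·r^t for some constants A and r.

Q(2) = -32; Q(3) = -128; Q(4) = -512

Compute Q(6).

Consecutive ratio: -128/(-32) = 4, and -512/(-128) = 4, so r = 4.
Then A·4^2 = -32 gives A = -2, and Q(t) = -2·4^t.
Q(6) = -2·4^6 = -8192.

-8192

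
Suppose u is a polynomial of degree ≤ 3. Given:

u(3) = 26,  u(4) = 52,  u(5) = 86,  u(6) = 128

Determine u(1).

First differences: 26, 34, 42. Second differences: 8, 8.
Level-2 differences are constant, so u has degree 2.
Fitting a degree-2 polynomial gives u(k) = 4k² - 2k - 4.
Then u(1) = -2.

-2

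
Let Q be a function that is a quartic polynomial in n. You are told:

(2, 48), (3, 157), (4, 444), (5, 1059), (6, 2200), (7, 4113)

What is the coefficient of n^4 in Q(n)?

2

Write Q(n) = an^4 + bn³ + cn² + dn + e; the 6 given values yield a linear system in the 5 coefficients.
Solving, Q(n) = 2n^4 - 3n³ + 6n² + 6n + 4.
The coefficient of n^4 is 2.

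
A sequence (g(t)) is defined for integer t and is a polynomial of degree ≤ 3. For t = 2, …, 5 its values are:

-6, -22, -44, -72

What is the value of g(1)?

First differences: -16, -22, -28. Second differences: -6, -6.
Level-2 differences are constant, so g has degree 2.
Fitting a degree-2 polynomial gives g(t) = -3t² - t + 8.
Then g(1) = 4.

4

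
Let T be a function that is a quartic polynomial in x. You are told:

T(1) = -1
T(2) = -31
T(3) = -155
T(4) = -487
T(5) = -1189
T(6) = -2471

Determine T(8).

First differences: -30, -124, -332, -702, -1282. Second differences: -94, -208, -370, -580. Third differences: -114, -162, -210. Fourth differences: -48, -48.
Level-4 differences are constant, so T has degree 4.
Fitting a degree-4 polynomial gives T(x) = -2x^4 + x³ - 3x² + 2x + 1.
Then T(8) = -7855.

-7855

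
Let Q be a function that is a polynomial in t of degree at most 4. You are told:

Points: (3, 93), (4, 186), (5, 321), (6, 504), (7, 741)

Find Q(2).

First differences: 93, 135, 183, 237. Second differences: 42, 48, 54. Third differences: 6, 6.
Level-3 differences are constant, so Q has degree 3.
Fitting a degree-3 polynomial gives Q(t) = t³ + 9t² - 7t + 6.
Then Q(2) = 36.

36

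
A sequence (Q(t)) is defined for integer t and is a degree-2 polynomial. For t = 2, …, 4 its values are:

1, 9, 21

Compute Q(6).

57

Write Q(t) = at² + bt + c; the 3 given values yield a linear system in the 3 coefficients.
Solving, Q(t) = 2t² - 2t - 3.
Then Q(6) = 57.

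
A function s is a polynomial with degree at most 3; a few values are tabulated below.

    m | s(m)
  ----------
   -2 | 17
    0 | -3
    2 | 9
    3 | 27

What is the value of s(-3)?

Write s(m) = am³ + bm² + cm + d; the 4 given values yield a linear system in the 4 coefficients.
Solving, the leading coefficient vanishes, and s(m) = 4m² - 2m - 3.
Then s(-3) = 39.

39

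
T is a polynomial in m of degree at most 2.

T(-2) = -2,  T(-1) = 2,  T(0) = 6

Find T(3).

First differences: 4, 4.
Level-1 differences are constant, so T has degree 1.
Fitting a degree-1 polynomial gives T(m) = 4m + 6.
Then T(3) = 18.

18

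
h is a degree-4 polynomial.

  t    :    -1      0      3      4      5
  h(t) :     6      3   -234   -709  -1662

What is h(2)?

Write h(t) = at^4 + bt³ + ct² + dt + e; the 5 given values yield a linear system in the 5 coefficients.
Solving, h(t) = -2t^4 - 4t³ + 3t² + 2t + 3.
Then h(2) = -45.

-45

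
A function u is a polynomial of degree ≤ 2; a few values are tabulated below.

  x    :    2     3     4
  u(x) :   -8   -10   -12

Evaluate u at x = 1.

-6

First differences: -2, -2.
Level-1 differences are constant, so u has degree 1.
Fitting a degree-1 polynomial gives u(x) = -2x - 4.
Then u(1) = -6.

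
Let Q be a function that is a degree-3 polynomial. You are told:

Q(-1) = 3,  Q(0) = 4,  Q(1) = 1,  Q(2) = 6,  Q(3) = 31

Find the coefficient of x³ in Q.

First differences: 1, -3, 5, 25. Second differences: -4, 8, 20. Third differences: 12, 12.
Level-3 differences are constant, so Q has degree 3.
Fitting a degree-3 polynomial gives Q(x) = 2x³ - 2x² - 3x + 4.
The coefficient of x³ is 2.

2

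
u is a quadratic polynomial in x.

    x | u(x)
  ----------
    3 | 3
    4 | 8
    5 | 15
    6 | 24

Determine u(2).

First differences: 5, 7, 9. Second differences: 2, 2.
Level-2 differences are constant, so u has degree 2.
Fitting a degree-2 polynomial gives u(x) = x² - 2x.
Then u(2) = 0.

0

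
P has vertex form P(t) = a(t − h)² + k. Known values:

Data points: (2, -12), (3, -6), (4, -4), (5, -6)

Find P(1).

-22

First differences 6, 2, -2; second difference -4 = 2a, so a = -2.
Expanding, the t-coefficient is −2ah = 4h; matching it to the data gives h = 4, and then k = -4.
So P(t) = -2(t − 4)² − 4.
P(1) = -2·(-3)² − 4 = -22.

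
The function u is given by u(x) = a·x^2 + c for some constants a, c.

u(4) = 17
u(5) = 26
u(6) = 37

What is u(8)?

From u(4) = 17 and u(5) = 26: 16a + c = 17 and 25a + c = 26.
Subtracting: 9a = 9, so a = 1; then c = 17 − 1·16 = 1.
So u(x) = 1x² + 1, and u(8) = 65.

65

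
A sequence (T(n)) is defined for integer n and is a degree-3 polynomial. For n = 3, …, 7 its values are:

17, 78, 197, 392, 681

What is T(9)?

Write T(n) = an³ + bn² + cn + d; the 5 given values yield a linear system in the 4 coefficients.
Solving, T(n) = 3n³ - 7n² - n + 2.
Then T(9) = 1613.

1613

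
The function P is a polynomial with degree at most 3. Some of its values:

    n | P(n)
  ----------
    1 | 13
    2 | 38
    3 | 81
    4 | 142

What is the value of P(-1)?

17

First differences: 25, 43, 61. Second differences: 18, 18.
Level-2 differences are constant, so P has degree 2.
Fitting a degree-2 polynomial gives P(n) = 9n² - 2n + 6.
Then P(-1) = 17.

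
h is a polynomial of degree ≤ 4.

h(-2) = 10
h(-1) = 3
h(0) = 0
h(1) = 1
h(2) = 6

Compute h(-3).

21

Write h(k) = ak^4 + bk³ + ck² + dk + e; the 5 given values yield a linear system in the 5 coefficients.
Solving, the top 2 coefficients vanish, and h(k) = 2k² - k.
Then h(-3) = 21.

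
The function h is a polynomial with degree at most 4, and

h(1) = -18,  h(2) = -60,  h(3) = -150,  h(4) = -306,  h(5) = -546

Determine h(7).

First differences: -42, -90, -156, -240. Second differences: -48, -66, -84. Third differences: -18, -18.
Level-3 differences are constant, so h has degree 3.
Fitting a degree-3 polynomial gives h(t) = -3t³ - 6t² - 3t - 6.
Then h(7) = -1350.

-1350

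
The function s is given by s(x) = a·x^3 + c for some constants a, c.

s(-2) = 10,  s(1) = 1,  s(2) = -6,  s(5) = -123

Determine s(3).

-25

From s(-2) = 10 and s(1) = 1: -8a + c = 10 and 1a + c = 1.
Subtracting: 9a = -9, so a = -1; then c = 10 − (-1)·(-8) = 2.
So s(x) = -1x³ + 2, and s(3) = -25.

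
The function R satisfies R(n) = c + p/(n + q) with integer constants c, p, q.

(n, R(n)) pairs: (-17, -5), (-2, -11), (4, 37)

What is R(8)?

5

(R(n) − c)(n + q) = p for each data point; the three points give a linear system in c and q, then p follows.
Solving: c = -3, q = -3, p = 40, so R(n) = -3 + 40/(n − 3).
Then R(8) = -3 + 40/5 = 5.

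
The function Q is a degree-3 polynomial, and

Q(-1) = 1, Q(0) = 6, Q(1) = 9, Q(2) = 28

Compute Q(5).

361

Write Q(x) = ax³ + bx² + cx + d; the 4 given values yield a linear system in the 4 coefficients.
Solving, Q(x) = 3x³ - x² + x + 6.
Then Q(5) = 361.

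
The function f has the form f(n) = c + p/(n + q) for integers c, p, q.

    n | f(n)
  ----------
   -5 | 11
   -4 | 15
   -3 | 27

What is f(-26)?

(f(n) − c)(n + q) = p for each data point; the three points give a linear system in c and q, then p follows.
Solving: c = 3, q = 2, p = -24, so f(n) = 3 − 24/(n + 2).
Then f(-26) = 3 − 24/(-24) = 4.

4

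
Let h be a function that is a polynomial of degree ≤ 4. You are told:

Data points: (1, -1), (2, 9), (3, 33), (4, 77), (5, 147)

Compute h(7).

389

First differences: 10, 24, 44, 70. Second differences: 14, 20, 26. Third differences: 6, 6.
Level-3 differences are constant, so h has degree 3.
Fitting a degree-3 polynomial gives h(n) = n³ + n² - 3.
Then h(7) = 389.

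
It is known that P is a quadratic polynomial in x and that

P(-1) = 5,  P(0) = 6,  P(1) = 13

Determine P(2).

26

Write P(x) = ax² + bx + c; the 3 given values yield a linear system in the 3 coefficients.
Solving, P(x) = 3x² + 4x + 6.
Then P(2) = 26.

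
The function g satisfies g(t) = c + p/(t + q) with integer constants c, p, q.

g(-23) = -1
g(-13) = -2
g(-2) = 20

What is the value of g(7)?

(g(t) − c)(t + q) = p for each data point; the three points give a linear system in c and q, then p follows.
Solving: c = 0, q = 3, p = 20, so g(t) = 20/(t + 3).
Then g(7) = 0 + 20/10 = 2.

2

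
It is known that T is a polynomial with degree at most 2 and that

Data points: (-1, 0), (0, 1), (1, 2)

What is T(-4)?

First differences: 1, 1.
Level-1 differences are constant, so T has degree 1.
Fitting a degree-1 polynomial gives T(t) = t + 1.
Then T(-4) = -3.

-3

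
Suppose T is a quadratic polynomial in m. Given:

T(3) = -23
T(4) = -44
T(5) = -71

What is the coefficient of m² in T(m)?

Write T(m) = am² + bm + c; the 3 given values yield a linear system in the 3 coefficients.
Solving, T(m) = -3m² + 4.
The coefficient of m² is -3.

-3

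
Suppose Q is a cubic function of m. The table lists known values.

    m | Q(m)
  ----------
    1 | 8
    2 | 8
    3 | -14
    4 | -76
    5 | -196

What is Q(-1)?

14

First differences: 0, -22, -62, -120. Second differences: -22, -40, -58. Third differences: -18, -18.
Level-3 differences are constant, so Q has degree 3.
Fitting a degree-3 polynomial gives Q(m) = -3m³ + 7m² + 4.
Then Q(-1) = 14.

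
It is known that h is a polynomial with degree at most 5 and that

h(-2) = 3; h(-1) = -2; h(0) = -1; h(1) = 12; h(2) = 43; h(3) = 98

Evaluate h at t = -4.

First differences: -5, 1, 13, 31, 55. Second differences: 6, 12, 18, 24. Third differences: 6, 6, 6.
Level-3 differences are constant, so h has degree 3.
Fitting a degree-3 polynomial gives h(t) = t³ + 6t² + 6t - 1.
Then h(-4) = 7.

7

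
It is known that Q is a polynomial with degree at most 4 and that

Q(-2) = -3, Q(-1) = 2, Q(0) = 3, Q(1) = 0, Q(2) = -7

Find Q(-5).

-42

Write Q(t) = at^4 + bt³ + ct² + dt + e; the 5 given values yield a linear system in the 5 coefficients.
Solving, the top 2 coefficients vanish, and Q(t) = -2t² - t + 3.
Then Q(-5) = -42.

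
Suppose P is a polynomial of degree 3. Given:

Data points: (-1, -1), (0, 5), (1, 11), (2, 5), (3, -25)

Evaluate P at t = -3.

First differences: 6, 6, -6, -30. Second differences: 0, -12, -24. Third differences: -12, -12.
Level-3 differences are constant, so P has degree 3.
Fitting a degree-3 polynomial gives P(t) = -2t³ + 8t + 5.
Then P(-3) = 35.

35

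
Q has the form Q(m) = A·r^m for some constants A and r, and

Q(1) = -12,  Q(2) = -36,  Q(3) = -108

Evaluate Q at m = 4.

Consecutive ratio: -36/(-12) = 3, and -108/(-36) = 3, so r = 3.
Then A·3^1 = -12 gives A = -4, and Q(m) = -4·3^m.
Q(4) = -4·3^4 = -324.

-324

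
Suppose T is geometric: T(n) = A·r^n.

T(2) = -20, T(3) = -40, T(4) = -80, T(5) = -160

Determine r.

2

Consecutive ratio: -40/(-20) = 2, and -80/(-40) = 2, so r = 2.
Then A·2^2 = -20 gives A = -5, and T(n) = -5·2^n.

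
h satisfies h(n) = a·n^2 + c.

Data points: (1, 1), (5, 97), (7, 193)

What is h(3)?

From h(1) = 1 and h(5) = 97: 1a + c = 1 and 25a + c = 97.
Subtracting: 24a = 96, so a = 4; then c = 1 − 4·1 = -3.
So h(n) = 4n² − 3, and h(3) = 33.

33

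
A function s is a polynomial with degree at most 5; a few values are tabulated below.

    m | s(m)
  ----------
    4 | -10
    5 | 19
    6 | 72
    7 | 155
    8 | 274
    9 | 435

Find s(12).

1230

First differences: 29, 53, 83, 119, 161. Second differences: 24, 30, 36, 42. Third differences: 6, 6, 6.
Level-3 differences are constant, so s has degree 3.
Fitting a degree-3 polynomial gives s(m) = m³ - 3m² - 5m - 6.
Then s(12) = 1230.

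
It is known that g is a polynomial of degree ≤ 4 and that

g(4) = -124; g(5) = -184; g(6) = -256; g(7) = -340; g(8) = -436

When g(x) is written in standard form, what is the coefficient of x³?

0

First differences: -60, -72, -84, -96. Second differences: -12, -12, -12.
Level-2 differences are constant, so g has degree 2.
Fitting a degree-2 polynomial gives g(x) = -6x² - 6x - 4.
The coefficient of x³ is 0.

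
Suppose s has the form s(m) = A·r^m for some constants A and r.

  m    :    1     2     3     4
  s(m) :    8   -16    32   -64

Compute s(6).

-256

Consecutive ratio: -16/8 = -2, and 32/(-16) = -2, so r = -2.
Then A·(-2)^1 = 8 gives A = -4, and s(m) = -4·(-2)^m.
s(6) = -4·(-2)^6 = -256.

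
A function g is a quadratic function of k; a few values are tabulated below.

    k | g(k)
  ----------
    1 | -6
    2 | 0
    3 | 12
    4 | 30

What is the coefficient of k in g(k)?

-3

First differences: 6, 12, 18. Second differences: 6, 6.
Level-2 differences are constant, so g has degree 2.
Fitting a degree-2 polynomial gives g(k) = 3k² - 3k - 6.
The coefficient of k is -3.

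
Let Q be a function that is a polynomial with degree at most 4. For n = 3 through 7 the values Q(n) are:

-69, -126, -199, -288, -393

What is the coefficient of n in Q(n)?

-1

Write Q(n) = an^4 + bn³ + cn² + dn + e; the 5 given values yield a linear system in the 5 coefficients.
Solving, the top 2 coefficients vanish, and Q(n) = -8n² - n + 6.
The coefficient of n is -1.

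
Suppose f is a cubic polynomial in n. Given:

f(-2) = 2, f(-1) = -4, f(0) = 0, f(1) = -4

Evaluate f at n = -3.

36

Write f(n) = an³ + bn² + cn + d; the 4 given values yield a linear system in the 4 coefficients.
Solving, f(n) = -3n³ - 4n² + 3n.
Then f(-3) = 36.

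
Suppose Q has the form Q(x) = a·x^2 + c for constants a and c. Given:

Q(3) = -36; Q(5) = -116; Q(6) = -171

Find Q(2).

From Q(3) = -36 and Q(5) = -116: 9a + c = -36 and 25a + c = -116.
Subtracting: 16a = -80, so a = -5; then c = -36 − (-5)·9 = 9.
So Q(x) = -5x² + 9, and Q(2) = -11.

-11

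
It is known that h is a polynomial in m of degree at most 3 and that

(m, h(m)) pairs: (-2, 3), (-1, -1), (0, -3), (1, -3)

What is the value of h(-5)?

First differences: -4, -2, 0. Second differences: 2, 2.
Level-2 differences are constant, so h has degree 2.
Fitting a degree-2 polynomial gives h(m) = m² - m - 3.
Then h(-5) = 27.

27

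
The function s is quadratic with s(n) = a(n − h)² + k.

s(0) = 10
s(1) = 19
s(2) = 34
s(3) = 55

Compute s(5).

115

First differences 9, 15, 21; second difference 6 = 2a, so a = 3.
Expanding, the n-coefficient is −2ah = -6h; matching it to the data gives h = -1, and then k = 7.
So s(n) = 3(n + 1)² + 7.
s(5) = 3·6² + 7 = 115.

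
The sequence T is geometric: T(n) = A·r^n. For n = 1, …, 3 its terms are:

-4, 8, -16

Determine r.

Consecutive ratio: 8/(-4) = -2, and -16/8 = -2, so r = -2.
Then A·(-2)^1 = -4 gives A = 2, and T(n) = 2·(-2)^n.

-2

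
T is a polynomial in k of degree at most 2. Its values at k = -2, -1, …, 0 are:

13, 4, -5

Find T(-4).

Write T(k) = ak² + bk + c; the 3 given values yield a linear system in the 3 coefficients.
Solving, the leading coefficient vanishes, and T(k) = -9k - 5.
Then T(-4) = 31.

31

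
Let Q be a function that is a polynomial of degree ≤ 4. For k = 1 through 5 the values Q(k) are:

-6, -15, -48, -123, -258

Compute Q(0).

Write Q(k) = ak^4 + bk³ + ck² + dk + e; the 5 given values yield a linear system in the 5 coefficients.
Solving, the leading coefficient vanishes, and Q(k) = -3k³ + 6k² - 6k - 3.
Then Q(0) = -3.

-3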